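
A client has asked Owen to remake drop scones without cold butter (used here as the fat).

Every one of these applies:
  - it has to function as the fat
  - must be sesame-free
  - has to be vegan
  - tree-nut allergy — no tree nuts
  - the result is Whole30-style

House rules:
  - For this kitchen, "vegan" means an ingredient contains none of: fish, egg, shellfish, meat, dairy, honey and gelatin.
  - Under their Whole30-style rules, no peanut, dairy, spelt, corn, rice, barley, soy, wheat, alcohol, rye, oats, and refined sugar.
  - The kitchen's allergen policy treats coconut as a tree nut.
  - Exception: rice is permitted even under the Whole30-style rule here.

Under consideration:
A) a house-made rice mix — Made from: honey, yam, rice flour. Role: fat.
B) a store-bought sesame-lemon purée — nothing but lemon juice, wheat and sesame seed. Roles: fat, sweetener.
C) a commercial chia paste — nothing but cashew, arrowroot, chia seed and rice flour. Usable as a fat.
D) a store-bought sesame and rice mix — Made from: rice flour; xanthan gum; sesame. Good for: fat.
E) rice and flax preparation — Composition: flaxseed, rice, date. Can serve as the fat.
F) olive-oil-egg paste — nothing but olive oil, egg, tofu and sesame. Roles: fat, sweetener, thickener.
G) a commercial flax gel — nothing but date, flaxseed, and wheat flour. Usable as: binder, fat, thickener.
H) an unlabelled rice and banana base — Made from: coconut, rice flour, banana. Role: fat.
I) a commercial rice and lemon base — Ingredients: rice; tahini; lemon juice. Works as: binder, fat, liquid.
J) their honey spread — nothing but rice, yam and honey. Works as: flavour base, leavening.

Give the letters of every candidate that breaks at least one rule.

A, B, C, D, F, G, H, I, J

A: has honey, so not vegan — out
B: has wheat, so not Whole30-style; has sesame seed, so not sesame-free — no
C: has cashew, so not tree-nut-free — out
D: has sesame, so not sesame-free — out
E: rice is permitted under the Whole30-style carve-out; nothing else excluded — OK
F: has egg, so not vegan; has tofu, so not Whole30-style (and 1 more) — out
G: has wheat flour, so not Whole30-style — no
H: has coconut, so not tree-nut-free — out
I: has tahini, so not sesame-free — out
J: not usable as a fat; has honey, so not vegan — out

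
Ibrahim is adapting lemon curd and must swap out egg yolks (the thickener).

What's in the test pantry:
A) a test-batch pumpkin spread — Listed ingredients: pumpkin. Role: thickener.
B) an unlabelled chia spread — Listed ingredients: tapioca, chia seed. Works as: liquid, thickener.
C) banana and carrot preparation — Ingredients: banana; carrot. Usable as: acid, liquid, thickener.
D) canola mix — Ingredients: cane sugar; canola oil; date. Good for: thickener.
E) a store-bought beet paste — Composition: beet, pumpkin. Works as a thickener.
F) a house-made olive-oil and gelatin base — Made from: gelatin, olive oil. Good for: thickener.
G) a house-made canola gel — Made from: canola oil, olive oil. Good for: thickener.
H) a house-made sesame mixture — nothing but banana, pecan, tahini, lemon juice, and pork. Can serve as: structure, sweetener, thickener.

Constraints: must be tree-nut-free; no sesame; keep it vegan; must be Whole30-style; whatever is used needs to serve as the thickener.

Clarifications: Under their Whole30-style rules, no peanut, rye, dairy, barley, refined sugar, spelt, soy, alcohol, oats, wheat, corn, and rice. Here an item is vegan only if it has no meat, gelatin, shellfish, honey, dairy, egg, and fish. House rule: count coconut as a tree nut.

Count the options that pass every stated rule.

A: every rule checks out — valid
B: tree-nut-free, vegan — OK
C: nothing on the exclusion list — valid
D: has cane sugar, so not Whole30-style — no
E: all constraints satisfied — keep
F: has gelatin, so not vegan — out
G: works as a thickener, no sesame, tree-nut-free — keep
H: has pork, so not vegan; has pecan, so not tree-nut-free (and 1 more) — reject

5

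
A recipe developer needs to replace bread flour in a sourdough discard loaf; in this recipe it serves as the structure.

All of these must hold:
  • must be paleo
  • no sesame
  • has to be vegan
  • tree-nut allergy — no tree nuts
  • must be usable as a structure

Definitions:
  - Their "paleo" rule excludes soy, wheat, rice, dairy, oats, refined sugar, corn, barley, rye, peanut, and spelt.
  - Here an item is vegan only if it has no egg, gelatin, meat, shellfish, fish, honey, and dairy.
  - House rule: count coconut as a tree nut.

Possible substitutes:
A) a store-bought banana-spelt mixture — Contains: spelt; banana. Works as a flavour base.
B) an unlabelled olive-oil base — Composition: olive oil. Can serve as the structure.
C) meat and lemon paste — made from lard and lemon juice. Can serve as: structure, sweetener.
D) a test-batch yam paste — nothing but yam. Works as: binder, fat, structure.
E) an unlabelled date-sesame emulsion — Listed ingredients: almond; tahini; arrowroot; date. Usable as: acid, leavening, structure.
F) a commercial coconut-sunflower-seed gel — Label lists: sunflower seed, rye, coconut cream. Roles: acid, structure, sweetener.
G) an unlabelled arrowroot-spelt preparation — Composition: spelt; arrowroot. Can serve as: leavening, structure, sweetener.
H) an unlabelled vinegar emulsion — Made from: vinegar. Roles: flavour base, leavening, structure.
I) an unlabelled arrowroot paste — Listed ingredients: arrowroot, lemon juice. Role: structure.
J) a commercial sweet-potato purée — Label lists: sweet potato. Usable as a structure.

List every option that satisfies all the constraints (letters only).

A: not usable as a structure; has spelt, so not paleo — out
B: works as a structure, no sesame, tree-nut-free — OK
C: has lard, so not vegan — out
D: no sesame, tree-nut-free — keep
E: has tahini, so not sesame-free; has almond, so not tree-nut-free — out
F: has rye, so not paleo; has coconut cream, so not tree-nut-free — out
G: has spelt, so not paleo — reject
H: tree-nut-free, no sesame — OK
I: only lemon juice and arrowroot; none excluded — keep
J: works as a structure, paleo, vegan — keep

B, D, H, I, J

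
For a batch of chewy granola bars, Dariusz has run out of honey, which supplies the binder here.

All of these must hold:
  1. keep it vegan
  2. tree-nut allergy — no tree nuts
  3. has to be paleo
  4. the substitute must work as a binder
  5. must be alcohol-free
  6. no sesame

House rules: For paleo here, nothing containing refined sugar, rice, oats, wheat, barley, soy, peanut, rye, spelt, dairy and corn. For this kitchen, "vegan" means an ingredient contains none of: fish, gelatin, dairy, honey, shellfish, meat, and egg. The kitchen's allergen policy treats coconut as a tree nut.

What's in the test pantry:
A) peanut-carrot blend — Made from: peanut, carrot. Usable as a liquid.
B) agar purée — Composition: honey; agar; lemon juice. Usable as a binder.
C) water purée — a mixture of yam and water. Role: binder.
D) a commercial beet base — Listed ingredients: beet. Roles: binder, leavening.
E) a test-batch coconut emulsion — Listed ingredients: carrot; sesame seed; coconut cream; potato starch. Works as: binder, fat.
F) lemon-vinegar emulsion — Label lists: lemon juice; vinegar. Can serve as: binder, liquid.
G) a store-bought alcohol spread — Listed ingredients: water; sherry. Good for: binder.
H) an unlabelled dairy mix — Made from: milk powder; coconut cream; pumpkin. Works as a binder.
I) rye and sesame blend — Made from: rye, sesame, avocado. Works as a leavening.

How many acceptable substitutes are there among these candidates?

3

A: not usable as a binder; has peanut, so not paleo — out
B: has honey, so not vegan — no
C: every rule checks out — valid
D: no sesame, no alcohol — valid
E: has sesame seed, so not sesame-free; has coconut cream, so not tree-nut-free — reject
F: every rule checks out — valid
G: has sherry, so not alcohol-free — out
H: has milk powder, so not paleo; has milk powder, so not vegan (and 1 more) — out
I: not usable as a binder; has rye, so not paleo (and 1 more) — out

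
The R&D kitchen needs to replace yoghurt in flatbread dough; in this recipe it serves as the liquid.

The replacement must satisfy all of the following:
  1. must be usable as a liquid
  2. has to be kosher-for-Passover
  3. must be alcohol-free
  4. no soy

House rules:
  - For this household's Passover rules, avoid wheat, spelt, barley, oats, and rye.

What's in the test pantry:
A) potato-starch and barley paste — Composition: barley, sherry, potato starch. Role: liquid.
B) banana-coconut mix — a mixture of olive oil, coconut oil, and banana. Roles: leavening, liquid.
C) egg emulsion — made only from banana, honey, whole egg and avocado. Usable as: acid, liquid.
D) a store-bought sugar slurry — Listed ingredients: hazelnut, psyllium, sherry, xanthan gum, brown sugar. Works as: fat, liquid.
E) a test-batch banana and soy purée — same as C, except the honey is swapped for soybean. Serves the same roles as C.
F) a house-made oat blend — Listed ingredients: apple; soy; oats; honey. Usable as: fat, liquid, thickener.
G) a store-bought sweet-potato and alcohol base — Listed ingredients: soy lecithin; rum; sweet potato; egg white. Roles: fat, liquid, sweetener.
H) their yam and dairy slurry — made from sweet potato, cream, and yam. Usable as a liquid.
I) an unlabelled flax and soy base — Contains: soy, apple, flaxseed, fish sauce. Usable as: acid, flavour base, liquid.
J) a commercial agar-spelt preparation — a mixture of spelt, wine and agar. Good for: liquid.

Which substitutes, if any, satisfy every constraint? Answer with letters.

B, C, H

A: has barley, so not kosher-for-Passover; has sherry, so not alcohol-free — reject
B: no alcohol, kosher-for-Passover — valid
C: whole egg and honey etc. — none of it excluded — keep
D: has sherry, so not alcohol-free — out
E: has soybean, so not soy-free — reject
F: has oats, so not kosher-for-Passover; has soy, so not soy-free — no
G: has rum, so not alcohol-free; has soy lecithin, so not soy-free — no
H: only cream, yam and sweet potato; none excluded — valid
I: has soy, so not soy-free — reject
J: has spelt, so not kosher-for-Passover; has wine, so not alcohol-free — no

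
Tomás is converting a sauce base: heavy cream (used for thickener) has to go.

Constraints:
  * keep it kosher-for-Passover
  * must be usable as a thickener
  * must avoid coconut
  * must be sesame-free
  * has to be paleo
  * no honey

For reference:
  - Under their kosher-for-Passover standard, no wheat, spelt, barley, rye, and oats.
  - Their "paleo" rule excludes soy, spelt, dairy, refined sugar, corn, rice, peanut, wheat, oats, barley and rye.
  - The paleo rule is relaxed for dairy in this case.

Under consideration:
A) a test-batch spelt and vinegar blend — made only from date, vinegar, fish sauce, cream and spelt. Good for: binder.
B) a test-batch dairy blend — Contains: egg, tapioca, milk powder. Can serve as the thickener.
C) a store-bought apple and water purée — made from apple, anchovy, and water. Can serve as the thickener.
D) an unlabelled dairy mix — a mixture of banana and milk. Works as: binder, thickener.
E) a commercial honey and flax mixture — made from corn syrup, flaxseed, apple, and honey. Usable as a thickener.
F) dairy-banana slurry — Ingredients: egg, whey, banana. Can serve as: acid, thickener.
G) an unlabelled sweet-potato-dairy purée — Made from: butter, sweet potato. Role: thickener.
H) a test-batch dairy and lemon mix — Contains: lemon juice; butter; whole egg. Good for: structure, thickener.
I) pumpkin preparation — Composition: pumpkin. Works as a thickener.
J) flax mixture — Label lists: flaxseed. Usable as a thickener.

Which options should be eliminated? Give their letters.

A: not usable as a thickener; has spelt, so not kosher-for-Passover (and 1 more) — reject
B: dairy is permitted under the paleo carve-out; nothing else excluded — OK
C: only anchovy, apple, and water; none excluded — keep
D: dairy is permitted under the paleo carve-out; nothing else excluded — valid
E: has corn syrup, so not paleo; has honey, so not honey-free — no
F: dairy is permitted under the paleo carve-out; nothing else excluded — OK
G: dairy is permitted under the paleo carve-out; nothing else excluded — valid
H: dairy is permitted under the paleo carve-out; nothing else excluded — valid
I: works as a thickener, paleo, no sesame — keep
J: only flaxseed; none excluded — valid

A, E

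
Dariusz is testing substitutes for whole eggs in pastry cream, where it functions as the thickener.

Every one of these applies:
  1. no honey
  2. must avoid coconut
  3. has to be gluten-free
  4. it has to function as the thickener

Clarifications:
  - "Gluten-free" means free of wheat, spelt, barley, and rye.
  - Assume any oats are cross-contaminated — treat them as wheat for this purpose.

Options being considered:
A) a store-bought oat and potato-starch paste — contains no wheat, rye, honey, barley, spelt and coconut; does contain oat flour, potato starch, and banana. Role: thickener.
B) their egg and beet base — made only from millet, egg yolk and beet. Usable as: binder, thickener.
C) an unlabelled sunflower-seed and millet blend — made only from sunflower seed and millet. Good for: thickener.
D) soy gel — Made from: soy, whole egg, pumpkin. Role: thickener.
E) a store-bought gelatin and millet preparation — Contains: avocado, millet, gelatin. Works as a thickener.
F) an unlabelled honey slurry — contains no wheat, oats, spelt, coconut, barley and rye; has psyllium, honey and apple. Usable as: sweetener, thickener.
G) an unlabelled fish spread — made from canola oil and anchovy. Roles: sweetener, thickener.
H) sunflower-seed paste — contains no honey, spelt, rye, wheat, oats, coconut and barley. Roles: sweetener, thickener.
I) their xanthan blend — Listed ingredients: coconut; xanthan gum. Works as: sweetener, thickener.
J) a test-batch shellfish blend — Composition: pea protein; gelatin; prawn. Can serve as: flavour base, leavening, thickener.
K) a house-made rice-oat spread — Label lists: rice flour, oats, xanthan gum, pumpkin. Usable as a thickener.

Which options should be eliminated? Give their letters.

A: has oat flour, so not gluten-free — no
B: only egg yolk, millet, and beet; none excluded — valid
C: no honey, gluten-free — OK
D: no coconut, no honey — OK
E: all constraints satisfied — valid
F: has honey, so not honey-free — out
G: every rule checks out — valid
H: works as a thickener, no honey, gluten-free — keep
I: has coconut, so not coconut-free — reject
J: only gelatin, prawn, and pea protein; none excluded — valid
K: has oats, so not gluten-free — reject

A, F, I, K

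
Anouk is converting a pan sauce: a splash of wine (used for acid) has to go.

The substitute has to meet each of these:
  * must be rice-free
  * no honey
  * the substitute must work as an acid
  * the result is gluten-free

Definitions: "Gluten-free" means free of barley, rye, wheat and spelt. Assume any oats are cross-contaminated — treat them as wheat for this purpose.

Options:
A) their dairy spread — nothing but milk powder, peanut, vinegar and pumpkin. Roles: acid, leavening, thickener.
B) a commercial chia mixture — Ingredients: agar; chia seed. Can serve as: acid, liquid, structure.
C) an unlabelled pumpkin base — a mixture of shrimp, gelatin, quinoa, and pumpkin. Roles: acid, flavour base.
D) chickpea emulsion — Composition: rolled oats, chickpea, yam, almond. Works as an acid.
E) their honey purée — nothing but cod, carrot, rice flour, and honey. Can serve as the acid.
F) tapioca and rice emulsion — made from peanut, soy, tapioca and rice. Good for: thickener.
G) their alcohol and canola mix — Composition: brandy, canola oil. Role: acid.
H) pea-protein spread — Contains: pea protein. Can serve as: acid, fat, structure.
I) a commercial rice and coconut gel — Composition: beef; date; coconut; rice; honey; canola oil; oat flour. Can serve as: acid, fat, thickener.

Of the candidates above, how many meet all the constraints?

5

A: all constraints satisfied — keep
B: only agar and chia seed; none excluded — OK
C: every rule checks out — OK
D: has rolled oats, so not gluten-free — reject
E: has honey, so not honey-free; has rice flour, so not rice-free — out
F: not usable as an acid; has rice, so not rice-free — no
G: only brandy and canola oil; none excluded — keep
H: every rule checks out — keep
I: has oat flour, so not gluten-free; has honey, so not honey-free (and 1 more) — reject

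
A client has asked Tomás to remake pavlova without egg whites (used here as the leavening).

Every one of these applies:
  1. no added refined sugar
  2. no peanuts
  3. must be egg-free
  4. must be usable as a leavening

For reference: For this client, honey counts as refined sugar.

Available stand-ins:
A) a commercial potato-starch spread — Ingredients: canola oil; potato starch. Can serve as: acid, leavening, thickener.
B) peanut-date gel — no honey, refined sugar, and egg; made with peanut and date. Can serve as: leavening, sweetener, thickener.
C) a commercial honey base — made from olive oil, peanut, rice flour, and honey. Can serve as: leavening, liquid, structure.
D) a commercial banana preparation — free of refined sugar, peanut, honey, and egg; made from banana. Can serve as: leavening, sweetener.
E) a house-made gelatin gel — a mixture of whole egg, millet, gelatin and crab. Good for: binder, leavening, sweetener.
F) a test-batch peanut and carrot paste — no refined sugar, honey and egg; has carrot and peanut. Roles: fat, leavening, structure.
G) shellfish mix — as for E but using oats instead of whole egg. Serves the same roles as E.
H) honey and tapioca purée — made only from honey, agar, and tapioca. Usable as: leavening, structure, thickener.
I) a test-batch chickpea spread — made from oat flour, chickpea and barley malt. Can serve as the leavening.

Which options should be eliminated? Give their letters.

B, C, E, F, H

A: only canola oil and potato starch; none excluded — valid
B: has peanut, so not peanut-free — no
C: has peanut, so not peanut-free; has honey, so not no-added-sugar — no
D: works as a leavening, no peanut, no egg — OK
E: has whole egg, so not egg-free — out
F: has peanut, so not peanut-free — out
G: gelatin and oats etc. — none of it excluded — valid
H: has honey, so not no-added-sugar — reject
I: only barley malt, oat flour, and chickpea; none excluded — OK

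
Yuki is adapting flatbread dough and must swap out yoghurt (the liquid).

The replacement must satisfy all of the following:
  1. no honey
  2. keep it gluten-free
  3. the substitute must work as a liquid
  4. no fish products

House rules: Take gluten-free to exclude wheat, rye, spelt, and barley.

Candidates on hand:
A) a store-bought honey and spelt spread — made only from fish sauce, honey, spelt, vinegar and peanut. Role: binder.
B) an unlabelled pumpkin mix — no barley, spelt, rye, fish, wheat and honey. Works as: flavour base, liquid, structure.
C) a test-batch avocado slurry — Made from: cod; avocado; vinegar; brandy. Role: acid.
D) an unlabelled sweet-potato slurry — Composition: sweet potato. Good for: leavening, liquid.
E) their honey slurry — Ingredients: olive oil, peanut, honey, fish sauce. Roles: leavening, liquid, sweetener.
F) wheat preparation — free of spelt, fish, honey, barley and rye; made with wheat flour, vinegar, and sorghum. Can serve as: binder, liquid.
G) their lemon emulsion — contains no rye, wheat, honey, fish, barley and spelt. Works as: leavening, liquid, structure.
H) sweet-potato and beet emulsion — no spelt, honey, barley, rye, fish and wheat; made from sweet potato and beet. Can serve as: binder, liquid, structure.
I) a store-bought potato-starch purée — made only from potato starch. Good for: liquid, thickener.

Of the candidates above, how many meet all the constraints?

A: not usable as a liquid; has spelt, so not gluten-free (and 2 more) — reject
B: works as a liquid, no honey, no fish — OK
C: not usable as a liquid; has cod, so not fish-free — out
D: only sweet potato; none excluded — valid
E: has fish sauce, so not fish-free; has honey, so not honey-free — out
F: has wheat flour, so not gluten-free — reject
G: no honey, no fish — OK
H: works as a liquid, no honey, no fish — OK
I: gluten-free, no fish — valid

5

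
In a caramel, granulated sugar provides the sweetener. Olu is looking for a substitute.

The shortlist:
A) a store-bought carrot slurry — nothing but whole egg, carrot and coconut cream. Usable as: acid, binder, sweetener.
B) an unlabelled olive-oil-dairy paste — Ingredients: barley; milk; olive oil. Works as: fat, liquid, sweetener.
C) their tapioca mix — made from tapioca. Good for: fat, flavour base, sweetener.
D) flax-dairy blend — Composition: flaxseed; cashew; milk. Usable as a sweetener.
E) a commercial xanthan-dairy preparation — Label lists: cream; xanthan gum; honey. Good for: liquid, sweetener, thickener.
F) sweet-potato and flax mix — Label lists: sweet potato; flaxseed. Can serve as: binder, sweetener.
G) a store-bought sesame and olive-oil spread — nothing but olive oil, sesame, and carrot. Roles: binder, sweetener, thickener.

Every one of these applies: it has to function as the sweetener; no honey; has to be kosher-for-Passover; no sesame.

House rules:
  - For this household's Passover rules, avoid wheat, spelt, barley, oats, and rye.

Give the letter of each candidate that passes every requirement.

A: works as a sweetener, kosher-for-Passover, no honey — keep
B: has barley, so not kosher-for-Passover — out
C: kosher-for-Passover, no honey — valid
D: only milk, cashew, and flaxseed; none excluded — valid
E: has honey, so not honey-free — no
F: only flaxseed and sweet potato; none excluded — keep
G: has sesame, so not sesame-free — reject

A, C, D, F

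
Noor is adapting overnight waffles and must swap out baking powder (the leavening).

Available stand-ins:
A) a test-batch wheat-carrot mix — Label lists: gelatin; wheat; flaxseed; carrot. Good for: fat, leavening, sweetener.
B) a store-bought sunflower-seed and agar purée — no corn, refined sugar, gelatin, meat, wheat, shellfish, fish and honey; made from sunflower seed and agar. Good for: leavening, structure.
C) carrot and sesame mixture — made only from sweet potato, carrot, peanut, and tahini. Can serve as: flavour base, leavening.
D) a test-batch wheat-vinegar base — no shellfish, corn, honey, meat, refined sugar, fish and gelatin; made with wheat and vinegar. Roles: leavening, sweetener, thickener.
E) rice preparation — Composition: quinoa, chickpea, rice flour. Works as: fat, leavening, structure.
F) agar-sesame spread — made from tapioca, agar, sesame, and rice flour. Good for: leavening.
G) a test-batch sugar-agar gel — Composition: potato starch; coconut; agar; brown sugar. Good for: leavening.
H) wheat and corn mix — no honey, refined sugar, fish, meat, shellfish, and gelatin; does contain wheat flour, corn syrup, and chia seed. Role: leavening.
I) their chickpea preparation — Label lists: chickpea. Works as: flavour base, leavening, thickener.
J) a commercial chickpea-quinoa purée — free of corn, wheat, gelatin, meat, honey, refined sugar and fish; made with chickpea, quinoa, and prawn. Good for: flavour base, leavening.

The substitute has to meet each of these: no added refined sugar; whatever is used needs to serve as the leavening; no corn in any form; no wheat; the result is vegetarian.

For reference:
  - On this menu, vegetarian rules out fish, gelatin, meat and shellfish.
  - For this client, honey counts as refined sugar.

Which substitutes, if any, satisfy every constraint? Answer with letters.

B, C, E, F, I

A: has gelatin, so not vegetarian; has wheat, so not wheat-free — reject
B: works as a leavening, no wheat, no corn — OK
C: nothing on the exclusion list — keep
D: has wheat, so not wheat-free — out
E: only rice flour, chickpea and quinoa; none excluded — valid
F: no-added-sugar, no corn — OK
G: has brown sugar, so not no-added-sugar — reject
H: has wheat flour, so not wheat-free; has corn syrup, so not corn-free — out
I: works as a leavening, vegetarian, no-added-sugar — valid
J: has prawn, so not vegetarian — out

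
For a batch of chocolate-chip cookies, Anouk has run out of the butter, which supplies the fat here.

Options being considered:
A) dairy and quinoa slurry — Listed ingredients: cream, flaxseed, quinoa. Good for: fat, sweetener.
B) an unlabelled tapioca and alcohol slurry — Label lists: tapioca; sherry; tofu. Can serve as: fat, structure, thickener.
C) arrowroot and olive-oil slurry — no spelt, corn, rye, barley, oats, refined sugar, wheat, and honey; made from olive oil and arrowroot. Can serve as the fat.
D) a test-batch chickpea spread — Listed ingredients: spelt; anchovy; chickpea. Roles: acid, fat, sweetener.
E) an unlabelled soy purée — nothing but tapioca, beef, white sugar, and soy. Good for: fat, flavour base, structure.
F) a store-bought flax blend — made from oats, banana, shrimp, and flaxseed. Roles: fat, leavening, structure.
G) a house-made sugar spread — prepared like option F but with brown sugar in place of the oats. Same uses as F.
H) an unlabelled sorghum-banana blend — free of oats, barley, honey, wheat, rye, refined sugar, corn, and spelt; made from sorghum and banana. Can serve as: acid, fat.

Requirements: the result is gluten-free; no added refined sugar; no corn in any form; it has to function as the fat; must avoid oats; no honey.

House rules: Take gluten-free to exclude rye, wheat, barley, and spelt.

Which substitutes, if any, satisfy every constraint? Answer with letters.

A: no oats, no honey — valid
B: every rule checks out — valid
C: all constraints satisfied — keep
D: has spelt, so not gluten-free — no
E: has white sugar, so not no-added-sugar — no
F: has oats, so not oat-free — reject
G: has brown sugar, so not no-added-sugar — reject
H: no honey, no oats — OK

A, B, C, H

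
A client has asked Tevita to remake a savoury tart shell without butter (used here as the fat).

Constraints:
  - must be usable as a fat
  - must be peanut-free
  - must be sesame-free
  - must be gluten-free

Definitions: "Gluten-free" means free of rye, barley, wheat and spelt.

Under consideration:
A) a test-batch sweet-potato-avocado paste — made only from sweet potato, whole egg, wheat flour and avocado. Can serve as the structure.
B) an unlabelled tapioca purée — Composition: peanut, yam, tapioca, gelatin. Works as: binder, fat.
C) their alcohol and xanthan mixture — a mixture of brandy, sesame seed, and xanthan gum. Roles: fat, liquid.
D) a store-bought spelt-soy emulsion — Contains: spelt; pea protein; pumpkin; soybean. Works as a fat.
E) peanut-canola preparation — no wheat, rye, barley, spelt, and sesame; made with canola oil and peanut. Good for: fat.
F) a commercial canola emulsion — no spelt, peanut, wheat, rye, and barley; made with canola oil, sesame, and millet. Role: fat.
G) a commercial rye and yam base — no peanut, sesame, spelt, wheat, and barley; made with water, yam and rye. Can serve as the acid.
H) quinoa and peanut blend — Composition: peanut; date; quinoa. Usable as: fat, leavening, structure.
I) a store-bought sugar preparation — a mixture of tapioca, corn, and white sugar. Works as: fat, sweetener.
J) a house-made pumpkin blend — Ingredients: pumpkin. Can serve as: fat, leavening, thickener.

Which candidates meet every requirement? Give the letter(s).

A: not usable as a fat; has wheat flour, so not gluten-free — reject
B: has peanut, so not peanut-free — reject
C: has sesame seed, so not sesame-free — out
D: has spelt, so not gluten-free — no
E: has peanut, so not peanut-free — no
F: has sesame, so not sesame-free — reject
G: not usable as a fat; has rye, so not gluten-free — no
H: has peanut, so not peanut-free — reject
I: every rule checks out — OK
J: works as a fat, gluten-free, no sesame — valid

I, J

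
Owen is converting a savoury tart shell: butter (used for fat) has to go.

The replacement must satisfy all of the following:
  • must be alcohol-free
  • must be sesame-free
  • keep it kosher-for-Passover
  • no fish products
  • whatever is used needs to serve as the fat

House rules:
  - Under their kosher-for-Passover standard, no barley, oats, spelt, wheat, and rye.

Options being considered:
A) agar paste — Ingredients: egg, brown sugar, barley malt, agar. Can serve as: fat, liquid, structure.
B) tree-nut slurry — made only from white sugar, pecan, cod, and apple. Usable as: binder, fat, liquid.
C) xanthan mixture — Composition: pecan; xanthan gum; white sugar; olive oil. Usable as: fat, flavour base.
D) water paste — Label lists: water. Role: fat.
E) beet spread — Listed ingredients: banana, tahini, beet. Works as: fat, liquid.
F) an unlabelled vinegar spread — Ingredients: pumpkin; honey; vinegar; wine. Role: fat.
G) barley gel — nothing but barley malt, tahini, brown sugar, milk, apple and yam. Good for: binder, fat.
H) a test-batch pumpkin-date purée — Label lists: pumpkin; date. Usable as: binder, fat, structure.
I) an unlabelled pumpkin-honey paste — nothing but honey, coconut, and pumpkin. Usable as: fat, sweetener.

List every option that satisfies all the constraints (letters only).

C, D, H, I

A: has barley malt, so not kosher-for-Passover — no
B: has cod, so not fish-free — no
C: white sugar and pecan etc. — none of it excluded — valid
D: only water; none excluded — keep
E: has tahini, so not sesame-free — no
F: has wine, so not alcohol-free — reject
G: has barley malt, so not kosher-for-Passover; has tahini, so not sesame-free — reject
H: only pumpkin and date; none excluded — OK
I: no fish, no alcohol — keep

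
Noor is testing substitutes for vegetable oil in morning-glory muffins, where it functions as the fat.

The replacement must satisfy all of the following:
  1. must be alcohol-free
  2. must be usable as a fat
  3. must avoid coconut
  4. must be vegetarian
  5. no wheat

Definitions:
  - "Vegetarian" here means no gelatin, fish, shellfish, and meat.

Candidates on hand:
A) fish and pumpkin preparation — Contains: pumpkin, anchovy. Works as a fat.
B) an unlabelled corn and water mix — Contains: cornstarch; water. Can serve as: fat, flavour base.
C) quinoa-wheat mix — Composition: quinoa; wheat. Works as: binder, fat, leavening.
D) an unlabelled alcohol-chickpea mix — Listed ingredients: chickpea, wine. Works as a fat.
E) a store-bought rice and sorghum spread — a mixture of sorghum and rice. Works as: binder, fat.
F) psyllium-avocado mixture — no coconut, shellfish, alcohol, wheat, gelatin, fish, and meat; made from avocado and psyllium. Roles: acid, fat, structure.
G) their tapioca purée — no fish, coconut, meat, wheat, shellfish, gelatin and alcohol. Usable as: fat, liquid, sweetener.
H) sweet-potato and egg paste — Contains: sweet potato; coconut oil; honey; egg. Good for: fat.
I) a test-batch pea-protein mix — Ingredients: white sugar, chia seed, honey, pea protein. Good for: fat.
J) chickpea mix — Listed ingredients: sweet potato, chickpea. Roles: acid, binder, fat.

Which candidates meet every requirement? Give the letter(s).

A: has anchovy, so not vegetarian — reject
B: only cornstarch and water; none excluded — OK
C: has wheat, so not wheat-free — no
D: has wine, so not alcohol-free — reject
E: only rice and sorghum; none excluded — OK
F: works as a fat, no alcohol, no coconut — valid
G: no alcohol, vegetarian — OK
H: has coconut oil, so not coconut-free — no
I: honey and white sugar etc. — none of it excluded — keep
J: all constraints satisfied — valid

B, E, F, G, I, J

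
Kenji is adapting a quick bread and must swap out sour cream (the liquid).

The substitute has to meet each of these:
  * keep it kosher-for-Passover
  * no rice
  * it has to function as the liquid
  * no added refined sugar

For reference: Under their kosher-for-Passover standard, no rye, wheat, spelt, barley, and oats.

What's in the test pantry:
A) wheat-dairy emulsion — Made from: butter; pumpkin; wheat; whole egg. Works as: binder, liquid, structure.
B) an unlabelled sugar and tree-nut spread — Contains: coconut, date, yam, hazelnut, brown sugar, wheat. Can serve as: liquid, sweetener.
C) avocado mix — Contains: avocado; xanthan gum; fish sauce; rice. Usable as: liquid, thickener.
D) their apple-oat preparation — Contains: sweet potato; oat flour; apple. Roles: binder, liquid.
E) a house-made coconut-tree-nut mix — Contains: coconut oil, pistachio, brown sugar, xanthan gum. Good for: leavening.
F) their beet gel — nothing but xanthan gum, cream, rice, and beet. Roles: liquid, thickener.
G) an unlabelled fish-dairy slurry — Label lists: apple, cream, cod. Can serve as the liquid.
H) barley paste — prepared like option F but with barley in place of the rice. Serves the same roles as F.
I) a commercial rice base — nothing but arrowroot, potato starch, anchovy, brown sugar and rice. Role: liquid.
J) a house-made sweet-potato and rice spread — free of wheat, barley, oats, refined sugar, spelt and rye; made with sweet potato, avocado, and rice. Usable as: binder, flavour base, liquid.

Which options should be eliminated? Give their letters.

A, B, C, D, E, F, H, I, J

A: has wheat, so not kosher-for-Passover — reject
B: has wheat, so not kosher-for-Passover; has brown sugar, so not no-added-sugar — no
C: has rice, so not rice-free — out
D: has oat flour, so not kosher-for-Passover — reject
E: not usable as a liquid; has brown sugar, so not no-added-sugar — no
F: has rice, so not rice-free — no
G: kosher-for-Passover, no rice — OK
H: has barley, so not kosher-for-Passover — no
I: has brown sugar, so not no-added-sugar; has rice, so not rice-free — no
J: has rice, so not rice-free — out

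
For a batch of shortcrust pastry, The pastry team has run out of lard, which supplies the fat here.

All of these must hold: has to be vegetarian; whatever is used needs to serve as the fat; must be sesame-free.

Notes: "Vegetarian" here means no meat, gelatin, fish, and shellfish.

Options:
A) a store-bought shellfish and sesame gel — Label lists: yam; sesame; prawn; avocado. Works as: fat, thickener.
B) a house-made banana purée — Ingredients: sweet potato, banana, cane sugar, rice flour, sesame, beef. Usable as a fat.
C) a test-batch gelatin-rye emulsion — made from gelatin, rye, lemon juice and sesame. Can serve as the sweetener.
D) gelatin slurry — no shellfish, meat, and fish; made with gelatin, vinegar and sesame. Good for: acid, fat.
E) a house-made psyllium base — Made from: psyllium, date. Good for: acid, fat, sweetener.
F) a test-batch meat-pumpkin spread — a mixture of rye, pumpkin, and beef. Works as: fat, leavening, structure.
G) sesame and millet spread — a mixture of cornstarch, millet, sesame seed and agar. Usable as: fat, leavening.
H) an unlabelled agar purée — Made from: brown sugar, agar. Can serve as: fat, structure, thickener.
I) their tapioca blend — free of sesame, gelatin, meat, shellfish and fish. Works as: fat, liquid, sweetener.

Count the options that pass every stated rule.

A: has prawn, so not vegetarian; has sesame, so not sesame-free — no
B: has beef, so not vegetarian; has sesame, so not sesame-free — no
C: not usable as a fat; has gelatin, so not vegetarian (and 1 more) — no
D: has gelatin, so not vegetarian; has sesame, so not sesame-free — out
E: only psyllium and date; none excluded — keep
F: has beef, so not vegetarian — reject
G: has sesame seed, so not sesame-free — out
H: only brown sugar and agar; none excluded — keep
I: works as a fat, vegetarian, no sesame — valid

3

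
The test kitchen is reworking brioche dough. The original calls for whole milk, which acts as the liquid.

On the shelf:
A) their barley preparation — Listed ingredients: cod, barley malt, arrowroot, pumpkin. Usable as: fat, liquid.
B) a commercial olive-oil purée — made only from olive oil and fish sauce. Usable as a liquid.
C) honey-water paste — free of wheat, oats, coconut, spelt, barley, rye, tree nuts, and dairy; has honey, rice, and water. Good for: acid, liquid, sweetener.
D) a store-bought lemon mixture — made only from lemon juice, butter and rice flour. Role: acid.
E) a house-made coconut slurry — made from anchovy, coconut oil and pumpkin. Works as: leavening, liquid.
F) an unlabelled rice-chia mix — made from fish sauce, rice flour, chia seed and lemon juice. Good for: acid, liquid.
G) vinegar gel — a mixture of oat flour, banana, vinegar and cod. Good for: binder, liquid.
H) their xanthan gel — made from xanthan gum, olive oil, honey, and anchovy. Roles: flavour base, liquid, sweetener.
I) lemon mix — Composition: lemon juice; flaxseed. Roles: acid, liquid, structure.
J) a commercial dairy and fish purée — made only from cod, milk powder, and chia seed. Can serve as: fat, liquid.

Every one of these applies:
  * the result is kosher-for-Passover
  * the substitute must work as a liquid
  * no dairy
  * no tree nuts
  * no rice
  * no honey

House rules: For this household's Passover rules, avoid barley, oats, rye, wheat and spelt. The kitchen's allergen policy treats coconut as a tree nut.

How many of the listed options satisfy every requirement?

A: has barley malt, so not kosher-for-Passover — reject
B: all constraints satisfied — valid
C: has honey, so not honey-free; has rice, so not rice-free — out
D: not usable as a liquid; has butter, so not dairy-free (and 1 more) — reject
E: has coconut oil, so not tree-nut-free — no
F: has rice flour, so not rice-free — reject
G: has oat flour, so not kosher-for-Passover — out
H: has honey, so not honey-free — out
I: only flaxseed and lemon juice; none excluded — valid
J: has milk powder, so not dairy-free — no

2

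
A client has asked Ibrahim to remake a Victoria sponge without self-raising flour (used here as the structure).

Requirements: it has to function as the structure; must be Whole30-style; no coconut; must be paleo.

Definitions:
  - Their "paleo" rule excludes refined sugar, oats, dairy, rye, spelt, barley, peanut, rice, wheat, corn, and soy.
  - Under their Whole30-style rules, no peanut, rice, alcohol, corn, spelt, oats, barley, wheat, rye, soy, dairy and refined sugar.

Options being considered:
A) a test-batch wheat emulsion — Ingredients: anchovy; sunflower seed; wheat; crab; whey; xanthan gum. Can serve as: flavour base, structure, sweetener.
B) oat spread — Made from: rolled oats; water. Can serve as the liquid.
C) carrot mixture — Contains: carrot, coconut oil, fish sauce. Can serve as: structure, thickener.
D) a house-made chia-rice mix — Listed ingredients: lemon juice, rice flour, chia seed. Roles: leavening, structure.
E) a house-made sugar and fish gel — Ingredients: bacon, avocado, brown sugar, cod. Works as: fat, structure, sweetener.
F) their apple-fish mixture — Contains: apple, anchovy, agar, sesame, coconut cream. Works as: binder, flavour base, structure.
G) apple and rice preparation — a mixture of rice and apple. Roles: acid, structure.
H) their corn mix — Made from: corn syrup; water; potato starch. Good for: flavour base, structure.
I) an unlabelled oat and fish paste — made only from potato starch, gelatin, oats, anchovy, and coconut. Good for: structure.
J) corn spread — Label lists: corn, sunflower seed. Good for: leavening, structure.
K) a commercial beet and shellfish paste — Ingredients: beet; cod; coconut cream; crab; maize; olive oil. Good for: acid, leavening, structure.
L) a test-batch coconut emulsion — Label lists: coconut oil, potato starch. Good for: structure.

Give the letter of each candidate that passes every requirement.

A: has whey, so not paleo; has whey, so not Whole30-style — out
B: not usable as a structure; has rolled oats, so not paleo (and 1 more) — reject
C: has coconut oil, so not coconut-free — no
D: has rice flour, so not paleo; has rice flour, so not Whole30-style — reject
E: has brown sugar, so not paleo; has brown sugar, so not Whole30-style — out
F: has coconut cream, so not coconut-free — reject
G: has rice, so not paleo; has rice, so not Whole30-style — out
H: has corn syrup, so not paleo; has corn syrup, so not Whole30-style — reject
I: has oats, so not paleo; has oats, so not Whole30-style (and 1 more) — reject
J: has corn, so not paleo; has corn, so not Whole30-style — no
K: has maize, so not paleo; has maize, so not Whole30-style (and 1 more) — out
L: has coconut oil, so not coconut-free — out

none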